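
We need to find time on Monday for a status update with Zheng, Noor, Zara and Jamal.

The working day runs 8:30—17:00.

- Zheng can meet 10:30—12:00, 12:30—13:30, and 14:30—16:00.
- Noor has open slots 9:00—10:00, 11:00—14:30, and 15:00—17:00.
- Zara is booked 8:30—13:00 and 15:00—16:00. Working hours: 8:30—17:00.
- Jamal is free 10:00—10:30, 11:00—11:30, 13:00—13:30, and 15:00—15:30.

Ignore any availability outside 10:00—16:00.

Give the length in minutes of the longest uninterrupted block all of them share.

30 minutes

Zara free within 08:30–17:00: 13:00–15:00, 16:00–17:00.
Zheng ∩ Noor: 11:00–12:00, 12:30–13:30, 15:00–16:00.
Zheng ∩ Noor ∩ Zara: 13:00–13:30.
Zheng ∩ Noor ∩ Zara ∩ Jamal: 13:00–13:30.
Restricted to 10:00–16:00: 13:00–13:30.
Single common window of 30 minutes.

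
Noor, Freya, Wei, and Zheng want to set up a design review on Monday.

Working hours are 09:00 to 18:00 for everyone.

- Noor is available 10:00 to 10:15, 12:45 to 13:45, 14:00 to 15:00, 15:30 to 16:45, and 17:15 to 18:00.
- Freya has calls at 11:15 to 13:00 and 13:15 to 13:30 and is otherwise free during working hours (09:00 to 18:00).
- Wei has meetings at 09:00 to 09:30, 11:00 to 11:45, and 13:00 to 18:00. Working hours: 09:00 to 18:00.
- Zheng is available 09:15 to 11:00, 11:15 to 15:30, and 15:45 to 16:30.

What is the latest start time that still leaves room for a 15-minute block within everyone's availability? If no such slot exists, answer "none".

Freya free within 09:00–18:00: 09:00–11:15, 13:00–13:15, 13:30–18:00.
Wei free within 09:00–18:00: 09:30–11:00, 11:45–13:00.
Noor ∩ Freya: 10:00–10:15, 13:00–13:15, 13:30–13:45, 14:00–15:00, 15:30–16:45, 17:15–18:00.
Noor ∩ Freya ∩ Wei: 10:00–10:15.
Noor ∩ Freya ∩ Wei ∩ Zheng: 10:00–10:15.
Windows ≥ 15 min: 10:00–10:15.
Latest start in the last window 10:00–10:15 is 10:15 − 15 min = 10:00.

10:00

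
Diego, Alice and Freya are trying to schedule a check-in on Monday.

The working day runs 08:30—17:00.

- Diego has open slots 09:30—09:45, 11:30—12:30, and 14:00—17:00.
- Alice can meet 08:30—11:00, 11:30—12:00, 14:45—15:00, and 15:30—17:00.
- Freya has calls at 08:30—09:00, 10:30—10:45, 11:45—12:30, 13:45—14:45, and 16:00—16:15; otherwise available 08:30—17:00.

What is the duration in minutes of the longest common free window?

45 minutes

Freya free within 08:30–17:00: 09:00–10:30, 10:45–11:45, 12:30–13:45, 14:45–16:00, 16:15–17:00.
Diego ∩ Alice: 09:30–09:45, 11:30–12:00, 14:45–15:00, 15:30–17:00.
Diego ∩ Alice ∩ Freya: 09:30–09:45, 11:30–11:45, 14:45–15:00, 15:30–16:00, 16:15–17:00.
Common window lengths: 15, 15, 15, 30, 45 min; longest is 45.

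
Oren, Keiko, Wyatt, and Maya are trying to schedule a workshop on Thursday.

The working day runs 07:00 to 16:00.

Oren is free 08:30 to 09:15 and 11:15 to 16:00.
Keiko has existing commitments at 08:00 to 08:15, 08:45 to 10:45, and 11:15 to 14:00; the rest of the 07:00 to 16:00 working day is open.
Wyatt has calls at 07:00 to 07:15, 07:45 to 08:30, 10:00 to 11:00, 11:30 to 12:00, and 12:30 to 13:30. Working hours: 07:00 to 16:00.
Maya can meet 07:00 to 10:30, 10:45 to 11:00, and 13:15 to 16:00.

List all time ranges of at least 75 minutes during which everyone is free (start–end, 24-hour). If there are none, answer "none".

14:00–16:00

Keiko free within 07:00–16:00: 07:00–08:00, 08:15–08:45, 10:45–11:15, 14:00–16:00.
Wyatt free within 07:00–16:00: 07:15–07:45, 08:30–10:00, 11:00–11:30, 12:00–12:30, 13:30–16:00.
Oren ∩ Keiko: 08:30–08:45, 14:00–16:00.
Oren ∩ Keiko ∩ Wyatt: 08:30–08:45, 14:00–16:00.
Oren ∩ Keiko ∩ Wyatt ∩ Maya: 08:30–08:45, 14:00–16:00.
Windows ≥ 75 min: 14:00–16:00.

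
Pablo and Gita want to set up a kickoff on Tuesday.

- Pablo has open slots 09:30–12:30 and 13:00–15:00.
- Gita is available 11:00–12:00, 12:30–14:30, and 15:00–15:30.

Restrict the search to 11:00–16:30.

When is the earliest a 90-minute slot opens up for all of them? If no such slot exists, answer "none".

Pablo ∩ Gita: 11:00–12:00, 13:00–14:30.
Restricted to 11:00–16:30: 11:00–12:00, 13:00–14:30.
Windows ≥ 90 min: 13:00–14:30.
Earliest such window starts at 13:00.

13:00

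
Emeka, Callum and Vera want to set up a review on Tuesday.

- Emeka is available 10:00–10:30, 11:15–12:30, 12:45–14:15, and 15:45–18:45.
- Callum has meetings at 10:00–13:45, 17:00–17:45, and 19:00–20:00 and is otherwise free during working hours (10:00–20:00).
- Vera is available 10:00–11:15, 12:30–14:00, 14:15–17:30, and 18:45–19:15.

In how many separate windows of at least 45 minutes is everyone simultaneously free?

Callum free within 10:00–20:00: 13:45–17:00, 17:45–19:00.
Emeka ∩ Callum: 13:45–14:15, 15:45–17:00, 17:45–18:45.
Emeka ∩ Callum ∩ Vera: 13:45–14:00, 15:45–17:00.
Windows ≥ 45 min: 15:45–17:00.
That's 1 window.

1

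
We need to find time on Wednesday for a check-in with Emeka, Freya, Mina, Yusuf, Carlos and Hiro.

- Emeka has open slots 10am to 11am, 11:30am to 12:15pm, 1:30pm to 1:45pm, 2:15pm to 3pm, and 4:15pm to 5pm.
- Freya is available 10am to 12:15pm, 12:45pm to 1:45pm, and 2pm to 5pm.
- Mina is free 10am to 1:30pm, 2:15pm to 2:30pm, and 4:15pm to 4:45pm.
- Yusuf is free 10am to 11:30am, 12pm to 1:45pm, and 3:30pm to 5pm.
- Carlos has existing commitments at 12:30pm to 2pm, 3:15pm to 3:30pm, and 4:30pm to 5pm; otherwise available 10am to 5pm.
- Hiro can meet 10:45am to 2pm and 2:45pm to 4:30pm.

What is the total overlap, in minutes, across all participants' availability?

Carlos free within 10:00–17:00: 10:00–12:30, 14:00–15:15, 15:30–16:30.
Emeka ∩ Freya: 10:00–11:00, 11:30–12:15, 13:30–13:45, 14:15–15:00, 16:15–17:00.
Emeka ∩ Freya ∩ Mina: 10:00–11:00, 11:30–12:15, 14:15–14:30, 16:15–16:45.
Emeka ∩ Freya ∩ Mina ∩ Yusuf: 10:00–11:00, 12:00–12:15, 16:15–16:45.
Emeka ∩ Freya ∩ Mina ∩ Yusuf ∩ Carlos: 10:00–11:00, 12:00–12:15, 16:15–16:30.
Emeka ∩ Freya ∩ Mina ∩ Yusuf ∩ Carlos ∩ Hiro: 10:45–11:00, 12:00–12:15, 16:15–16:30.
Total common minutes: 15 + 15 + 15 = 45.

45 minutes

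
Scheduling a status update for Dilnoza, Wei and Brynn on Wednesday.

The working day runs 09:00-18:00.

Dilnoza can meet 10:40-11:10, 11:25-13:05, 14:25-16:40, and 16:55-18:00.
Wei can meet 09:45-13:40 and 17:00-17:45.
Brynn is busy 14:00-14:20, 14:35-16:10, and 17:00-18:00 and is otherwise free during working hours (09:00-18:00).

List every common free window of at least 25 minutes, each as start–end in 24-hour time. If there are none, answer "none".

Brynn free within 09:00–18:00: 09:00–14:00, 14:20–14:35, 16:10–17:00.
Dilnoza ∩ Wei: 10:40–11:10, 11:25–13:05, 17:00–17:45.
Dilnoza ∩ Wei ∩ Brynn: 10:40–11:10, 11:25–13:05.
Windows ≥ 25 min: 10:40–11:10, 11:25–13:05.

10:40–11:10, 11:25–13:05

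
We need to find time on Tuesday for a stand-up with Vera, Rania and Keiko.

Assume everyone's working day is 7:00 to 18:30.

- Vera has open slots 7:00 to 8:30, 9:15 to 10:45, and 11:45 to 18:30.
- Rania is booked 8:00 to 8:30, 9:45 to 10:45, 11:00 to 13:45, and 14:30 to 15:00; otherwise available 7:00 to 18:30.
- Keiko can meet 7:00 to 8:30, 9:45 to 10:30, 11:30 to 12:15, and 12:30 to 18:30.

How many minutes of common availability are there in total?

Rania free within 07:00–18:30: 07:00–08:00, 08:30–09:45, 10:45–11:00, 13:45–14:30, 15:00–18:30.
Vera ∩ Rania: 07:00–08:00, 09:15–09:45, 13:45–14:30, 15:00–18:30.
Vera ∩ Rania ∩ Keiko: 07:00–08:00, 13:45–14:30, 15:00–18:30.
Total common minutes: 60 + 45 + 210 = 315.

315 minutes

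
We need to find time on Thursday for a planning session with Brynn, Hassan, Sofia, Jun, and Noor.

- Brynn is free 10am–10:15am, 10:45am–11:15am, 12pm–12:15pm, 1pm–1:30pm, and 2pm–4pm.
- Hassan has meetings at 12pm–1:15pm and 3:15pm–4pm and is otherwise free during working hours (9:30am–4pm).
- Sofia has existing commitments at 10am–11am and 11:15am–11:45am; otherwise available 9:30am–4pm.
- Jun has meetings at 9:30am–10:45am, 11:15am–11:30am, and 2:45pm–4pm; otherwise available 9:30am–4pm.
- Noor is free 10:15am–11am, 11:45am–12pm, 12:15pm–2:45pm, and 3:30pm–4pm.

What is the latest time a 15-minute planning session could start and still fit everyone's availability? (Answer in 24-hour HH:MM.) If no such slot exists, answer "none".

Hassan free within 09:30–16:00: 09:30–12:00, 13:15–15:15.
Sofia free within 09:30–16:00: 09:30–10:00, 11:00–11:15, 11:45–16:00.
Jun free within 09:30–16:00: 10:45–11:15, 11:30–14:45.
Brynn ∩ Hassan: 10:00–10:15, 10:45–11:15, 13:15–13:30, 14:00–15:15.
Brynn ∩ Hassan ∩ Sofia: 11:00–11:15, 13:15–13:30, 14:00–15:15.
Brynn ∩ Hassan ∩ Sofia ∩ Jun: 11:00–11:15, 13:15–13:30, 14:00–14:45.
Brynn ∩ Hassan ∩ Sofia ∩ Jun ∩ Noor: 13:15–13:30, 14:00–14:45.
Windows ≥ 15 min: 13:15–13:30, 14:00–14:45.
Latest start in the last window 14:00–14:45 is 14:45 − 15 min = 14:30.

14:30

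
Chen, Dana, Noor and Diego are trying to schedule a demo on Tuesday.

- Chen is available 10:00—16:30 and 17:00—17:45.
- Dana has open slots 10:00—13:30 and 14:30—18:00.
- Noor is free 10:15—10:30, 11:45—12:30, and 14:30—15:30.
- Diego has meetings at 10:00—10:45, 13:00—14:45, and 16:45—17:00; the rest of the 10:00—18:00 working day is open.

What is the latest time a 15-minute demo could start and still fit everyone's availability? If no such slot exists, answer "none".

Diego free within 10:00–18:00: 10:45–13:00, 14:45–16:45, 17:00–18:00.
Chen ∩ Dana: 10:00–13:30, 14:30–16:30, 17:00–17:45.
Chen ∩ Dana ∩ Noor: 10:15–10:30, 11:45–12:30, 14:30–15:30.
Chen ∩ Dana ∩ Noor ∩ Diego: 11:45–12:30, 14:45–15:30.
Windows ≥ 15 min: 11:45–12:30, 14:45–15:30.
Latest start in the last window 14:45–15:30 is 15:30 − 15 min = 15:15.

15:15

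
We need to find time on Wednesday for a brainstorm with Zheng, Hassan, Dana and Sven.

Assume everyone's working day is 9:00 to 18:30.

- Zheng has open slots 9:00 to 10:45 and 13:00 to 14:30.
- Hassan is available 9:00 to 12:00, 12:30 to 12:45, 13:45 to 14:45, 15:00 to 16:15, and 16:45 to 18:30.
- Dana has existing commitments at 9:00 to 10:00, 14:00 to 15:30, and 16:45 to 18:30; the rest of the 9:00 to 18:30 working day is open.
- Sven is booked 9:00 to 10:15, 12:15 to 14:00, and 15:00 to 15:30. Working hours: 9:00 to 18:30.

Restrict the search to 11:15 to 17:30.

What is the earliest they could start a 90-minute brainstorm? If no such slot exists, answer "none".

none

Dana free within 09:00–18:30: 10:00–14:00, 15:30–16:45.
Sven free within 09:00–18:30: 10:15–12:15, 14:00–15:00, 15:30–18:30.
Zheng ∩ Hassan: 09:00–10:45, 13:45–14:30.
Zheng ∩ Hassan ∩ Dana: 10:00–10:45, 13:45–14:00.
Zheng ∩ Hassan ∩ Dana ∩ Sven: 10:15–10:45.
Restricted to 11:15–17:30: (none).
Windows ≥ 90 min: (none).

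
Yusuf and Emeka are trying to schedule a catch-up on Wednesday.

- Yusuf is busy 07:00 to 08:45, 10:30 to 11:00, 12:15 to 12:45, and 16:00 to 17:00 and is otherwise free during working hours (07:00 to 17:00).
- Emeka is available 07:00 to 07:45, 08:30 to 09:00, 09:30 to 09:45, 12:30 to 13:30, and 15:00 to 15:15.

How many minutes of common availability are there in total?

90 minutes

Yusuf free within 07:00–17:00: 08:45–10:30, 11:00–12:15, 12:45–16:00.
Yusuf ∩ Emeka: 08:45–09:00, 09:30–09:45, 12:45–13:30, 15:00–15:15.
Total common minutes: 15 + 15 + 45 + 15 = 90.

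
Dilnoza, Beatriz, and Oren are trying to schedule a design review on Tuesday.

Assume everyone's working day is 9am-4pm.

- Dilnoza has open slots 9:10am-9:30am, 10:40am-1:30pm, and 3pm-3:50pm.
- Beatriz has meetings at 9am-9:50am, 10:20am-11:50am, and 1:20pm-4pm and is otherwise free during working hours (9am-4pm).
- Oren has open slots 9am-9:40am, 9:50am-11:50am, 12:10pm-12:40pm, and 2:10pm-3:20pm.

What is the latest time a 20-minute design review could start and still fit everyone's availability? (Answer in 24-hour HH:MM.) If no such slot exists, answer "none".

Beatriz free within 09:00–16:00: 09:50–10:20, 11:50–13:20.
Dilnoza ∩ Beatriz: 11:50–13:20.
Dilnoza ∩ Beatriz ∩ Oren: 12:10–12:40.
Windows ≥ 20 min: 12:10–12:40.
Latest start in the last window 12:10–12:40 is 12:40 − 20 min = 12:20.

12:20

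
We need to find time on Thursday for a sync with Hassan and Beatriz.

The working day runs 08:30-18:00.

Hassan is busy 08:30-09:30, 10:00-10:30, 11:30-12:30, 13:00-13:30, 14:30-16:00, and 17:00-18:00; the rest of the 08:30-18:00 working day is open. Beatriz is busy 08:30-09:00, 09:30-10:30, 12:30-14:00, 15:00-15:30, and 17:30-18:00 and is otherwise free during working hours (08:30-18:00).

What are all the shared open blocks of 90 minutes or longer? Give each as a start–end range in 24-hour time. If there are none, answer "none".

Hassan free within 08:30–18:00: 09:30–10:00, 10:30–11:30, 12:30–13:00, 13:30–14:30, 16:00–17:00.
Beatriz free within 08:30–18:00: 09:00–09:30, 10:30–12:30, 14:00–15:00, 15:30–17:30.
Hassan ∩ Beatriz: 10:30–11:30, 14:00–14:30, 16:00–17:00.
Windows ≥ 90 min: (none).

none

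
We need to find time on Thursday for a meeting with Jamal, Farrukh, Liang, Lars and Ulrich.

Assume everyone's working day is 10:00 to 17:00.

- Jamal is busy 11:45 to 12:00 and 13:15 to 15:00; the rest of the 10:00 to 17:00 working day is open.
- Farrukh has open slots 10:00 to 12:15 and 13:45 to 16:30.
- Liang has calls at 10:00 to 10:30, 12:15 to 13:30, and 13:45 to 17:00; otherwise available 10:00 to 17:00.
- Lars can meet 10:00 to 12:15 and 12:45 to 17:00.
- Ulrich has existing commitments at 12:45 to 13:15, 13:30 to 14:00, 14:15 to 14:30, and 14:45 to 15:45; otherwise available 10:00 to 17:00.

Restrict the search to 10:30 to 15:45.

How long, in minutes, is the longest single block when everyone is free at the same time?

Jamal free within 10:00–17:00: 10:00–11:45, 12:00–13:15, 15:00–17:00.
Liang free within 10:00–17:00: 10:30–12:15, 13:30–13:45.
Ulrich free within 10:00–17:00: 10:00–12:45, 13:15–13:30, 14:00–14:15, 14:30–14:45, 15:45–17:00.
Jamal ∩ Farrukh: 10:00–11:45, 12:00–12:15, 15:00–16:30.
Jamal ∩ Farrukh ∩ Liang: 10:30–11:45, 12:00–12:15.
Jamal ∩ Farrukh ∩ Liang ∩ Lars: 10:30–11:45, 12:00–12:15.
Jamal ∩ Farrukh ∩ Liang ∩ Lars ∩ Ulrich: 10:30–11:45, 12:00–12:15.
Restricted to 10:30–15:45: 10:30–11:45, 12:00–12:15.
Common window lengths: 75, 15 min; longest is 75.

75 minutes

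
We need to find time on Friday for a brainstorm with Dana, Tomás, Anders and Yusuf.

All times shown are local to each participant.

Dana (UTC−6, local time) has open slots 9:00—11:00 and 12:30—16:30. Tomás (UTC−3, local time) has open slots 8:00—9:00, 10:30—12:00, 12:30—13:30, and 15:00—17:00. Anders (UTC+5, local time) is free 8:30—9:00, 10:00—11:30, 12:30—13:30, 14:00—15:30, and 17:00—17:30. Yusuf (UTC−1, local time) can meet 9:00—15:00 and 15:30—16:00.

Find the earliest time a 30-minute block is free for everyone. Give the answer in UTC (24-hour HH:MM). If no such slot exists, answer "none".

none

Dana → UTC: 15:00–17:00, 18:30–22:30.
Tomás → UTC: 11:00–12:00, 13:30–15:00, 15:30–16:30, 18:00–20:00.
Anders → UTC: 03:30–04:00, 05:00–06:30, 07:30–08:30, 09:00–10:30, 12:00–12:30.
Yusuf → UTC: 10:00–16:00, 16:30–17:00.
Dana ∩ Tomás: 15:30–16:30, 18:30–20:00.
Dana ∩ Tomás ∩ Anders: (none).
Dana ∩ Tomás ∩ Anders ∩ Yusuf: (none).
Windows ≥ 30 min: (none).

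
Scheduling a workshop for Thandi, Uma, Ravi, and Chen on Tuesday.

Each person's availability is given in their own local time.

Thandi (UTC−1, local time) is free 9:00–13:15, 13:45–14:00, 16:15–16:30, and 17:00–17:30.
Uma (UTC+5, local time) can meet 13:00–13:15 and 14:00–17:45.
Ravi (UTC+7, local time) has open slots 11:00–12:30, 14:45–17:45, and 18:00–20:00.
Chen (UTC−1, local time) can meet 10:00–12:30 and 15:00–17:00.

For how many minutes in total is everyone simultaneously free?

Thandi → UTC: 10:00–14:15, 14:45–15:00, 17:15–17:30, 18:00–18:30.
Uma → UTC: 08:00–08:15, 09:00–12:45.
Ravi → UTC: 04:00–05:30, 07:45–10:45, 11:00–13:00.
Chen → UTC: 11:00–13:30, 16:00–18:00.
Thandi ∩ Uma: 10:00–12:45.
Thandi ∩ Uma ∩ Ravi: 10:00–10:45, 11:00–12:45.
Thandi ∩ Uma ∩ Ravi ∩ Chen: 11:00–12:45.
Total common minutes: 105.

105 minutes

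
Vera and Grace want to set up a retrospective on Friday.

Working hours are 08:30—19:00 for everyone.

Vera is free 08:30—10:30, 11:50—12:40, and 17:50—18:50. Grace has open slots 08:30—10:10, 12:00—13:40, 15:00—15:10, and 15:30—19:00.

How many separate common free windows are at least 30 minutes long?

3

Vera ∩ Grace: 08:30–10:10, 12:00–12:40, 17:50–18:50.
Windows ≥ 30 min: 08:30–10:10, 12:00–12:40, 17:50–18:50.
That's 3 windows.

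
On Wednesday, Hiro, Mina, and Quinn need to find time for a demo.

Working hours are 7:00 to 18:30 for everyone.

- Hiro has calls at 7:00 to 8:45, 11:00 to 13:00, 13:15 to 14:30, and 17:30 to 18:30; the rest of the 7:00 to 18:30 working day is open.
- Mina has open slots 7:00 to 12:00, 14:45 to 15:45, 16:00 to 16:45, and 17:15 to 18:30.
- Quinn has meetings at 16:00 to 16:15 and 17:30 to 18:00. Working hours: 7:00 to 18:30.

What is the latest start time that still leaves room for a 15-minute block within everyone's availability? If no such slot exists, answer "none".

17:15

Hiro free within 07:00–18:30: 08:45–11:00, 13:00–13:15, 14:30–17:30.
Quinn free within 07:00–18:30: 07:00–16:00, 16:15–17:30, 18:00–18:30.
Hiro ∩ Mina: 08:45–11:00, 14:45–15:45, 16:00–16:45, 17:15–17:30.
Hiro ∩ Mina ∩ Quinn: 08:45–11:00, 14:45–15:45, 16:15–16:45, 17:15–17:30.
Windows ≥ 15 min: 08:45–11:00, 14:45–15:45, 16:15–16:45, 17:15–17:30.
Latest start in the last window 17:15–17:30 is 17:30 − 15 min = 17:15.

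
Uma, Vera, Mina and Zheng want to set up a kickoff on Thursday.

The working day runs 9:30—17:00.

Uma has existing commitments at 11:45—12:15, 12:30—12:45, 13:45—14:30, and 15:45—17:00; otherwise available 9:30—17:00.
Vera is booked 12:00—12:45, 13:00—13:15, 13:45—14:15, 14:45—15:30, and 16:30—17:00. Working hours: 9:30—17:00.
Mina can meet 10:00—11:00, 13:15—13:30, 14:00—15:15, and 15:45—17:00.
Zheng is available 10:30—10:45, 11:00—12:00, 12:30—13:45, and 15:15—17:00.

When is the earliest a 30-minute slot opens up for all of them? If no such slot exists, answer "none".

none

Uma free within 09:30–17:00: 09:30–11:45, 12:15–12:30, 12:45–13:45, 14:30–15:45.
Vera free within 09:30–17:00: 09:30–12:00, 12:45–13:00, 13:15–13:45, 14:15–14:45, 15:30–16:30.
Uma ∩ Vera: 09:30–11:45, 12:45–13:00, 13:15–13:45, 14:30–14:45, 15:30–15:45.
Uma ∩ Vera ∩ Mina: 10:00–11:00, 13:15–13:30, 14:30–14:45.
Uma ∩ Vera ∩ Mina ∩ Zheng: 10:30–10:45, 13:15–13:30.
Windows ≥ 30 min: (none).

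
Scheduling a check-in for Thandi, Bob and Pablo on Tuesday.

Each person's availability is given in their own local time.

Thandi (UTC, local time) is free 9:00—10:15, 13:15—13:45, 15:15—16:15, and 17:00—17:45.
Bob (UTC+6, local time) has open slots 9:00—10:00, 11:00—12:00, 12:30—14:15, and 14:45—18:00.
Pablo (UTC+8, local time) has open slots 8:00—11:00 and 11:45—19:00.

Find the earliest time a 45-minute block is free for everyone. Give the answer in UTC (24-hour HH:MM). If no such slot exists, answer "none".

Thandi → UTC: 09:00–10:15, 13:15–13:45, 15:15–16:15, 17:00–17:45.
Bob → UTC: 03:00–04:00, 05:00–06:00, 06:30–08:15, 08:45–12:00.
Pablo → UTC: 00:00–03:00, 03:45–11:00.
Thandi ∩ Bob: 09:00–10:15.
Thandi ∩ Bob ∩ Pablo: 09:00–10:15.
Windows ≥ 45 min: 09:00–10:15.
Earliest such window starts at 09:00.

09:00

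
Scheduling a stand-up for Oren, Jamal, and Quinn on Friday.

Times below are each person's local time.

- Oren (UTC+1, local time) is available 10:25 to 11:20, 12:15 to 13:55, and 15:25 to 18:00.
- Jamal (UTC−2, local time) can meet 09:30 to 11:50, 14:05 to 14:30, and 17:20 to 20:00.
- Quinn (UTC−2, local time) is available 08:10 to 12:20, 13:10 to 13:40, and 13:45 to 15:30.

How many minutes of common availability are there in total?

110 minutes

Oren → UTC: 09:25–10:20, 11:15–12:55, 14:25–17:00.
Jamal → UTC: 11:30–13:50, 16:05–16:30, 19:20–22:00.
Quinn → UTC: 10:10–14:20, 15:10–15:40, 15:45–17:30.
Oren ∩ Jamal: 11:30–12:55, 16:05–16:30.
Oren ∩ Jamal ∩ Quinn: 11:30–12:55, 16:05–16:30.
Total common minutes: 85 + 25 = 110.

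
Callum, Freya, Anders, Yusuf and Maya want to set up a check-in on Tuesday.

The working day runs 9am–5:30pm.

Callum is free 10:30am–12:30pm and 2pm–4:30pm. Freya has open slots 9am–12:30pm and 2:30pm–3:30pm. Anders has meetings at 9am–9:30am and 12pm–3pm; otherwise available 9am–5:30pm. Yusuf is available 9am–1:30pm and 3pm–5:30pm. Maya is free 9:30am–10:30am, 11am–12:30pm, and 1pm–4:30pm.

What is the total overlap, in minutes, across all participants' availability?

90 minutes

Anders free within 09:00–17:30: 09:30–12:00, 15:00–17:30.
Callum ∩ Freya: 10:30–12:30, 14:30–15:30.
Callum ∩ Freya ∩ Anders: 10:30–12:00, 15:00–15:30.
Callum ∩ Freya ∩ Anders ∩ Yusuf: 10:30–12:00, 15:00–15:30.
Callum ∩ Freya ∩ Anders ∩ Yusuf ∩ Maya: 11:00–12:00, 15:00–15:30.
Total common minutes: 60 + 30 = 90.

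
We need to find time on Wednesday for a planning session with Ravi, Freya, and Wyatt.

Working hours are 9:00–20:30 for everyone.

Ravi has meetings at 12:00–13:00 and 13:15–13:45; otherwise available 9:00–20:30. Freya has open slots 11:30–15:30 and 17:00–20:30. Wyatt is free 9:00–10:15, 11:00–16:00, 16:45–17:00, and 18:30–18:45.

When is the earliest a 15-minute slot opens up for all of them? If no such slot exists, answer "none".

11:30

Ravi free within 09:00–20:30: 09:00–12:00, 13:00–13:15, 13:45–20:30.
Ravi ∩ Freya: 11:30–12:00, 13:00–13:15, 13:45–15:30, 17:00–20:30.
Ravi ∩ Freya ∩ Wyatt: 11:30–12:00, 13:00–13:15, 13:45–15:30, 18:30–18:45.
Windows ≥ 15 min: 11:30–12:00, 13:00–13:15, 13:45–15:30, 18:30–18:45.
Earliest such window starts at 11:30.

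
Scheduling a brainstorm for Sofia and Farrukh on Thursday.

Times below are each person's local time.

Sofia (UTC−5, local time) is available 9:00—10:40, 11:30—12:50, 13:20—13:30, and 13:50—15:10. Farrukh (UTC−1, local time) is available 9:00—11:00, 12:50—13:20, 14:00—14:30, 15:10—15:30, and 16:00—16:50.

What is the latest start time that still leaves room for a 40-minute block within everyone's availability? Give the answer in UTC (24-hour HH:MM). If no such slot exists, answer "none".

17:10

Sofia → UTC: 14:00–15:40, 16:30–17:50, 18:20–18:30, 18:50–20:10.
Farrukh → UTC: 10:00–12:00, 13:50–14:20, 15:00–15:30, 16:10–16:30, 17:00–17:50.
Sofia ∩ Farrukh: 14:00–14:20, 15:00–15:30, 17:00–17:50.
Windows ≥ 40 min: 17:00–17:50.
Latest start in the last window 17:00–17:50 is 17:50 − 40 min = 17:10.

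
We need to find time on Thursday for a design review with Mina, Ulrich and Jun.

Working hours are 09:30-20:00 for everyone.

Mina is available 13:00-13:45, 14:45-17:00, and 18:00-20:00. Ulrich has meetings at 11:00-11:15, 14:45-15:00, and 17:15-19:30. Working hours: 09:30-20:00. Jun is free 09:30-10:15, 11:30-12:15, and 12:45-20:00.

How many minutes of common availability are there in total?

Ulrich free within 09:30–20:00: 09:30–11:00, 11:15–14:45, 15:00–17:15, 19:30–20:00.
Mina ∩ Ulrich: 13:00–13:45, 15:00–17:00, 19:30–20:00.
Mina ∩ Ulrich ∩ Jun: 13:00–13:45, 15:00–17:00, 19:30–20:00.
Total common minutes: 45 + 120 + 30 = 195.

195 minutes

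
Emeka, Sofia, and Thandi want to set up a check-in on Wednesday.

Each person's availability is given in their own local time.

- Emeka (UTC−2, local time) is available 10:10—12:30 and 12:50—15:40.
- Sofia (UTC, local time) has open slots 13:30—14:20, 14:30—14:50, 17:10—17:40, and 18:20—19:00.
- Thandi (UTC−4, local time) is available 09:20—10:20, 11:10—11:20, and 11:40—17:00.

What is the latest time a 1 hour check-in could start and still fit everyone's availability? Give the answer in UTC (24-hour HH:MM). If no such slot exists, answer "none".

Emeka → UTC: 12:10–14:30, 14:50–17:40.
Sofia → UTC: 13:30–14:20, 14:30–14:50, 17:10–17:40, 18:20–19:00.
Thandi → UTC: 13:20–14:20, 15:10–15:20, 15:40–21:00.
Emeka ∩ Sofia: 13:30–14:20, 17:10–17:40.
Emeka ∩ Sofia ∩ Thandi: 13:30–14:20, 17:10–17:40.
Windows ≥ 60 min: (none).

none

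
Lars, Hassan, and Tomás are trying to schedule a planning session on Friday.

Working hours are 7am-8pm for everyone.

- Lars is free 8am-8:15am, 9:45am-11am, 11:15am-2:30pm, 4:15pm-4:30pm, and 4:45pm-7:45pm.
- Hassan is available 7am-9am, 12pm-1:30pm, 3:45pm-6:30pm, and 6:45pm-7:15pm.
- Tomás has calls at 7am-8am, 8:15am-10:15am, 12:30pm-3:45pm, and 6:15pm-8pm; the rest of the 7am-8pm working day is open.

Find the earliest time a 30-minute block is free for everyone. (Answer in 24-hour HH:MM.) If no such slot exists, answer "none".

12:00

Tomás free within 07:00–20:00: 08:00–08:15, 10:15–12:30, 15:45–18:15.
Lars ∩ Hassan: 08:00–08:15, 12:00–13:30, 16:15–16:30, 16:45–18:30, 18:45–19:15.
Lars ∩ Hassan ∩ Tomás: 08:00–08:15, 12:00–12:30, 16:15–16:30, 16:45–18:15.
Windows ≥ 30 min: 12:00–12:30, 16:45–18:15.
Earliest such window starts at 12:00.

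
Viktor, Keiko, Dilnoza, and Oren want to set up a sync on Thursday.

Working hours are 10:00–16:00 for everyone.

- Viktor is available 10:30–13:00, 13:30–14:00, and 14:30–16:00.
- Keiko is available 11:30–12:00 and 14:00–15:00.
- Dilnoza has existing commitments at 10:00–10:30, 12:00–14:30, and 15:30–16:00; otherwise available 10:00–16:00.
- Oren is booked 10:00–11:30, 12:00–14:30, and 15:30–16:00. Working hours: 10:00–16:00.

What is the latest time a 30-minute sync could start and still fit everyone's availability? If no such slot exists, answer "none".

14:30

Dilnoza free within 10:00–16:00: 10:30–12:00, 14:30–15:30.
Oren free within 10:00–16:00: 11:30–12:00, 14:30–15:30.
Viktor ∩ Keiko: 11:30–12:00, 14:30–15:00.
Viktor ∩ Keiko ∩ Dilnoza: 11:30–12:00, 14:30–15:00.
Viktor ∩ Keiko ∩ Dilnoza ∩ Oren: 11:30–12:00, 14:30–15:00.
Windows ≥ 30 min: 11:30–12:00, 14:30–15:00.
Latest start in the last window 14:30–15:00 is 15:00 − 30 min = 14:30.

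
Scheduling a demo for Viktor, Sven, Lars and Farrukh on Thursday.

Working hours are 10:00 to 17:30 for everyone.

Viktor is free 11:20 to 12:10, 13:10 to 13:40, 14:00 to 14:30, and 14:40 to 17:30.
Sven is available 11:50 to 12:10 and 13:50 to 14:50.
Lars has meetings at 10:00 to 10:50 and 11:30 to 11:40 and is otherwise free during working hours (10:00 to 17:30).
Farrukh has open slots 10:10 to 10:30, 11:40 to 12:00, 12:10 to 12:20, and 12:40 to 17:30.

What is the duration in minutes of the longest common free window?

30 minutes

Lars free within 10:00–17:30: 10:50–11:30, 11:40–17:30.
Viktor ∩ Sven: 11:50–12:10, 14:00–14:30, 14:40–14:50.
Viktor ∩ Sven ∩ Lars: 11:50–12:10, 14:00–14:30, 14:40–14:50.
Viktor ∩ Sven ∩ Lars ∩ Farrukh: 11:50–12:00, 14:00–14:30, 14:40–14:50.
Common window lengths: 10, 30, 10 min; longest is 30.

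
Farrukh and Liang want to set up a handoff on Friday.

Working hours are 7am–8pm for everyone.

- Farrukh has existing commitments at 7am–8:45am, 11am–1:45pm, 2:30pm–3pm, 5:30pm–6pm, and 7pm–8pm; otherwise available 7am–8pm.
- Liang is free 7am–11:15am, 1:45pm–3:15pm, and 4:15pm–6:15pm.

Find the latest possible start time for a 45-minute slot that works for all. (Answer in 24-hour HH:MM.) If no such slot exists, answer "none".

16:45

Farrukh free within 07:00–20:00: 08:45–11:00, 13:45–14:30, 15:00–17:30, 18:00–19:00.
Farrukh ∩ Liang: 08:45–11:00, 13:45–14:30, 15:00–15:15, 16:15–17:30, 18:00–18:15.
Windows ≥ 45 min: 08:45–11:00, 13:45–14:30, 16:15–17:30.
Latest start in the last window 16:15–17:30 is 17:30 − 45 min = 16:45.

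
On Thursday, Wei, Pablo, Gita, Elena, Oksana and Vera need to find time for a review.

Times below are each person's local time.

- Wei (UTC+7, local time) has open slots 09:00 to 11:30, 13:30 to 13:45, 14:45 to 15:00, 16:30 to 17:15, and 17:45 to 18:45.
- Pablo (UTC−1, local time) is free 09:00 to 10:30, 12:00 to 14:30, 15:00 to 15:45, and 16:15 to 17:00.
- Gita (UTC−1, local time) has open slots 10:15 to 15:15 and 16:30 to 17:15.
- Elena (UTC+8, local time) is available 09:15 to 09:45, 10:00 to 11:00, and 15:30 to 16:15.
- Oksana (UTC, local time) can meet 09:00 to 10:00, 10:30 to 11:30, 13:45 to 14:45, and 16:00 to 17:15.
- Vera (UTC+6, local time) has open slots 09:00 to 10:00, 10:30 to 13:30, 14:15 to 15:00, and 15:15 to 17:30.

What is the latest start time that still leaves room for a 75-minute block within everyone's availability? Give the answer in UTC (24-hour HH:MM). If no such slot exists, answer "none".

Wei → UTC: 02:00–04:30, 06:30–06:45, 07:45–08:00, 09:30–10:15, 10:45–11:45.
Pablo → UTC: 10:00–11:30, 13:00–15:30, 16:00–16:45, 17:15–18:00.
Gita → UTC: 11:15–16:15, 17:30–18:15.
Elena → UTC: 01:15–01:45, 02:00–03:00, 07:30–08:15.
Oksana → UTC: 09:00–10:00, 10:30–11:30, 13:45–14:45, 16:00–17:15.
Vera → UTC: 03:00–04:00, 04:30–07:30, 08:15–09:00, 09:15–11:30.
Wei ∩ Pablo: 10:00–10:15, 10:45–11:30.
Wei ∩ Pablo ∩ Gita: 11:15–11:30.
Wei ∩ Pablo ∩ Gita ∩ Elena: (none).
Wei ∩ Pablo ∩ Gita ∩ Elena ∩ Oksana: (none).
Wei ∩ Pablo ∩ Gita ∩ Elena ∩ Oksana ∩ Vera: (none).
Windows ≥ 75 min: (none).

none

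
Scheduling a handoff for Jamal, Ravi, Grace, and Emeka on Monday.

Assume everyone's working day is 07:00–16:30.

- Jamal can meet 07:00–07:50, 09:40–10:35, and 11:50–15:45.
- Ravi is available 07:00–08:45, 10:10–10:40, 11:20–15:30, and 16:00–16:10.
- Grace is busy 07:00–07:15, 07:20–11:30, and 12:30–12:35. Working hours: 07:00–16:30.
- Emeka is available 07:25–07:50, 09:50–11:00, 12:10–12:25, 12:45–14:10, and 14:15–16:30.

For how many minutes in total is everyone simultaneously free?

Grace free within 07:00–16:30: 07:15–07:20, 11:30–12:30, 12:35–16:30.
Jamal ∩ Ravi: 07:00–07:50, 10:10–10:35, 11:50–15:30.
Jamal ∩ Ravi ∩ Grace: 07:15–07:20, 11:50–12:30, 12:35–15:30.
Jamal ∩ Ravi ∩ Grace ∩ Emeka: 12:10–12:25, 12:45–14:10, 14:15–15:30.
Total common minutes: 15 + 85 + 75 = 175.

175 minutes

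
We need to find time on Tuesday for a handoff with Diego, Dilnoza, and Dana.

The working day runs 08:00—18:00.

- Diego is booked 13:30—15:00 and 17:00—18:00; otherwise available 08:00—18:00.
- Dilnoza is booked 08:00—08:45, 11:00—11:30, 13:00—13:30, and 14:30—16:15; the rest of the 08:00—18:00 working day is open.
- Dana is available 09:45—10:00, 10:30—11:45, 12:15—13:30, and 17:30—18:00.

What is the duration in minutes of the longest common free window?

45 minutes

Diego free within 08:00–18:00: 08:00–13:30, 15:00–17:00.
Dilnoza free within 08:00–18:00: 08:45–11:00, 11:30–13:00, 13:30–14:30, 16:15–18:00.
Diego ∩ Dilnoza: 08:45–11:00, 11:30–13:00, 16:15–17:00.
Diego ∩ Dilnoza ∩ Dana: 09:45–10:00, 10:30–11:00, 11:30–11:45, 12:15–13:00.
Common window lengths: 15, 30, 15, 45 min; longest is 45.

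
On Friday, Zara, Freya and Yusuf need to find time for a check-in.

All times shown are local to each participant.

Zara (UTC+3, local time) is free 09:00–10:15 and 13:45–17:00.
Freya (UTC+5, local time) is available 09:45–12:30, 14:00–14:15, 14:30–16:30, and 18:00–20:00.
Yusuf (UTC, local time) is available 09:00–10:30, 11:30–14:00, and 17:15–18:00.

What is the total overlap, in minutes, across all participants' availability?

Zara → UTC: 06:00–07:15, 10:45–14:00.
Freya → UTC: 04:45–07:30, 09:00–09:15, 09:30–11:30, 13:00–15:00.
Yusuf → UTC: 09:00–10:30, 11:30–14:00, 17:15–18:00.
Zara ∩ Freya: 06:00–07:15, 10:45–11:30, 13:00–14:00.
Zara ∩ Freya ∩ Yusuf: 13:00–14:00.
Total common minutes: 60.

60 minutes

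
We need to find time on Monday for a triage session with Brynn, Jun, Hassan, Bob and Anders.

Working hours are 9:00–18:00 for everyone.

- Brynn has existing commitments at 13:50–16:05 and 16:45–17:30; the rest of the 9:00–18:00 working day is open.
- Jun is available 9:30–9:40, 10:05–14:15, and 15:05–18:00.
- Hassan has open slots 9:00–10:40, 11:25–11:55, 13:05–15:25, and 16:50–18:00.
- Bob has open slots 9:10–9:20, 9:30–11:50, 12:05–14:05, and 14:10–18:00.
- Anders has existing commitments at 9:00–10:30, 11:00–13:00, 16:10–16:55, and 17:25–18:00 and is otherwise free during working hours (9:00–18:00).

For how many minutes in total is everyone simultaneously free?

Brynn free within 09:00–18:00: 09:00–13:50, 16:05–16:45, 17:30–18:00.
Anders free within 09:00–18:00: 10:30–11:00, 13:00–16:10, 16:55–17:25.
Brynn ∩ Jun: 09:30–09:40, 10:05–13:50, 16:05–16:45, 17:30–18:00.
Brynn ∩ Jun ∩ Hassan: 09:30–09:40, 10:05–10:40, 11:25–11:55, 13:05–13:50, 17:30–18:00.
Brynn ∩ Jun ∩ Hassan ∩ Bob: 09:30–09:40, 10:05–10:40, 11:25–11:50, 13:05–13:50, 17:30–18:00.
Brynn ∩ Jun ∩ Hassan ∩ Bob ∩ Anders: 10:30–10:40, 13:05–13:50.
Total common minutes: 10 + 45 = 55.

55 minutes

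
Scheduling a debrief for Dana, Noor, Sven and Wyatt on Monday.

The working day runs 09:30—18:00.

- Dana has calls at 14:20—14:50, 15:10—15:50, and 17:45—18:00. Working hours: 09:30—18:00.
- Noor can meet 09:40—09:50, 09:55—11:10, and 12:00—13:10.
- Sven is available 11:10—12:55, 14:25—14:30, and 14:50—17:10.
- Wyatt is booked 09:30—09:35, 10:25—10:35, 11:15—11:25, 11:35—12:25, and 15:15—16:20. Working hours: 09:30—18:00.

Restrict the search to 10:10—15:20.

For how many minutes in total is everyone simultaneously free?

Dana free within 09:30–18:00: 09:30–14:20, 14:50–15:10, 15:50–17:45.
Wyatt free within 09:30–18:00: 09:35–10:25, 10:35–11:15, 11:25–11:35, 12:25–15:15, 16:20–18:00.
Dana ∩ Noor: 09:40–09:50, 09:55–11:10, 12:00–13:10.
Dana ∩ Noor ∩ Sven: 12:00–12:55.
Dana ∩ Noor ∩ Sven ∩ Wyatt: 12:25–12:55.
Restricted to 10:10–15:20: 12:25–12:55.
Total common minutes: 30.

30 minutes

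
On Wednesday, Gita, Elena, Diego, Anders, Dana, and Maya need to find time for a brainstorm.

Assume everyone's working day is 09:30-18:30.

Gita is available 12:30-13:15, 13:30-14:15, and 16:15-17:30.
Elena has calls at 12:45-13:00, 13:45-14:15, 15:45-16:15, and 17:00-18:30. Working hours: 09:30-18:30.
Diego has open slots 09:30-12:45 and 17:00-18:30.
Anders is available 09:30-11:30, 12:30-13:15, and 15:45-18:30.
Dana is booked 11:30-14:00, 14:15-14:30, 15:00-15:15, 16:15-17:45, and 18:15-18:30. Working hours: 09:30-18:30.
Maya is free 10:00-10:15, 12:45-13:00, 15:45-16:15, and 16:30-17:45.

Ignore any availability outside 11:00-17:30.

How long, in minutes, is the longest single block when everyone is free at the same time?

0 minutes

Elena free within 09:30–18:30: 09:30–12:45, 13:00–13:45, 14:15–15:45, 16:15–17:00.
Dana free within 09:30–18:30: 09:30–11:30, 14:00–14:15, 14:30–15:00, 15:15–16:15, 17:45–18:15.
Gita ∩ Elena: 12:30–12:45, 13:00–13:15, 13:30–13:45, 16:15–17:00.
Gita ∩ Elena ∩ Diego: 12:30–12:45.
Gita ∩ Elena ∩ Diego ∩ Anders: 12:30–12:45.
Gita ∩ Elena ∩ Diego ∩ Anders ∩ Dana: (none).
Gita ∩ Elena ∩ Diego ∩ Anders ∩ Dana ∩ Maya: (none).
Restricted to 11:00–17:30: (none).
No common window.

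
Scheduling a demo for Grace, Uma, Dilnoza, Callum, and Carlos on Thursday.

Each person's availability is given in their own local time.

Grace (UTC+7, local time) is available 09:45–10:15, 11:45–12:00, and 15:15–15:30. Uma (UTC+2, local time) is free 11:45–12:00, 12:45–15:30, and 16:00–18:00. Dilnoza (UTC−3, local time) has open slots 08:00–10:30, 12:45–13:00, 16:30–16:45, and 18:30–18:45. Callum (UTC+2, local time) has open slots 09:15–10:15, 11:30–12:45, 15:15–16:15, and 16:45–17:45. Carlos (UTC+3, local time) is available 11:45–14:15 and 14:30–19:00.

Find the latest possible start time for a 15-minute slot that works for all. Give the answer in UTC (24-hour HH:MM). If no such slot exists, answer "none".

none

Grace → UTC: 02:45–03:15, 04:45–05:00, 08:15–08:30.
Uma → UTC: 09:45–10:00, 10:45–13:30, 14:00–16:00.
Dilnoza → UTC: 11:00–13:30, 15:45–16:00, 19:30–19:45, 21:30–21:45.
Callum → UTC: 07:15–08:15, 09:30–10:45, 13:15–14:15, 14:45–15:45.
Carlos → UTC: 08:45–11:15, 11:30–16:00.
Grace ∩ Uma: (none).
Grace ∩ Uma ∩ Dilnoza: (none).
Grace ∩ Uma ∩ Dilnoza ∩ Callum: (none).
Grace ∩ Uma ∩ Dilnoza ∩ Callum ∩ Carlos: (none).
Windows ≥ 15 min: (none).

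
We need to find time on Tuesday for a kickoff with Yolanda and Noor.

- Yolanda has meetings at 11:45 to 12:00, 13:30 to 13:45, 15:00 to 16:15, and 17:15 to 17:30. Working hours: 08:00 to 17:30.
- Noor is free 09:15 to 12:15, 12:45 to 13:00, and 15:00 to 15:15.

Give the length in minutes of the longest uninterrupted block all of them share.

Yolanda free within 08:00–17:30: 08:00–11:45, 12:00–13:30, 13:45–15:00, 16:15–17:15.
Yolanda ∩ Noor: 09:15–11:45, 12:00–12:15, 12:45–13:00.
Common window lengths: 150, 15, 15 min; longest is 150.

150 minutes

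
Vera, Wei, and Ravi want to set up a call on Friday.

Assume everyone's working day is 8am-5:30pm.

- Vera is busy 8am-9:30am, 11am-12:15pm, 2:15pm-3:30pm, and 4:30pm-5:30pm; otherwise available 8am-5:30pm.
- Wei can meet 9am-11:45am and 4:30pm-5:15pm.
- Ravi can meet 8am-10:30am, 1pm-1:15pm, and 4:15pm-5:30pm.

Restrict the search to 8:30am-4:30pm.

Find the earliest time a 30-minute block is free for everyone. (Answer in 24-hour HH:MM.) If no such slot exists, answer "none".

Vera free within 08:00–17:30: 09:30–11:00, 12:15–14:15, 15:30–16:30.
Vera ∩ Wei: 09:30–11:00.
Vera ∩ Wei ∩ Ravi: 09:30–10:30.
Restricted to 08:30–16:30: 09:30–10:30.
Windows ≥ 30 min: 09:30–10:30.
Earliest such window starts at 09:30.

09:30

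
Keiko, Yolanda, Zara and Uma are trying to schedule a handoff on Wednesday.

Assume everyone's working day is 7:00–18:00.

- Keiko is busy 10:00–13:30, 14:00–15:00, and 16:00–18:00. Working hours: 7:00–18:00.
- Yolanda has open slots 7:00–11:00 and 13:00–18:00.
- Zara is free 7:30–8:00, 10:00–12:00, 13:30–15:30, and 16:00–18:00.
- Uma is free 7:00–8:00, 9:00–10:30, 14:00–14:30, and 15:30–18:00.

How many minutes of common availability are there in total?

Keiko free within 07:00–18:00: 07:00–10:00, 13:30–14:00, 15:00–16:00.
Keiko ∩ Yolanda: 07:00–10:00, 13:30–14:00, 15:00–16:00.
Keiko ∩ Yolanda ∩ Zara: 07:30–08:00, 13:30–14:00, 15:00–15:30.
Keiko ∩ Yolanda ∩ Zara ∩ Uma: 07:30–08:00.
Total common minutes: 30.

30 minutes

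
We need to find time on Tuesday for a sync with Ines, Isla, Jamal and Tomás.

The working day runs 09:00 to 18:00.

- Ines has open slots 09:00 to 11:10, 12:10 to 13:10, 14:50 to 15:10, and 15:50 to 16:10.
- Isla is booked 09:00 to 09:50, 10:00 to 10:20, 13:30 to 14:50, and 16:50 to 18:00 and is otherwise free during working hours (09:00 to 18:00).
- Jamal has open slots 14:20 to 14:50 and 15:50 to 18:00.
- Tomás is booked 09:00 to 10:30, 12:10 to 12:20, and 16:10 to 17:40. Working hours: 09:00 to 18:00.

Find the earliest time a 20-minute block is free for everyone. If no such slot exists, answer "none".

Isla free within 09:00–18:00: 09:50–10:00, 10:20–13:30, 14:50–16:50.
Tomás free within 09:00–18:00: 10:30–12:10, 12:20–16:10, 17:40–18:00.
Ines ∩ Isla: 09:50–10:00, 10:20–11:10, 12:10–13:10, 14:50–15:10, 15:50–16:10.
Ines ∩ Isla ∩ Jamal: 15:50–16:10.
Ines ∩ Isla ∩ Jamal ∩ Tomás: 15:50–16:10.
Windows ≥ 20 min: 15:50–16:10.
Earliest such window starts at 15:50.

15:50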